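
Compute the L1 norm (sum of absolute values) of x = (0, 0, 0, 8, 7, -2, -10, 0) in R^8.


Non-zero entries: [(3, 8), (4, 7), (5, -2), (6, -10)]
Absolute values: [8, 7, 2, 10]
||x||_1 = sum = 27.

27


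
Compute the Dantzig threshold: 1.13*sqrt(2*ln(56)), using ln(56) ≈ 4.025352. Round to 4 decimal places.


ln(56) ≈ 4.025352.
2*ln(n) ≈ 8.050704.
sqrt(2*ln(n)) ≈ sqrt(8.050704) ≈ 2.837376.
threshold ≈ 1.13*2.837376 = 3.20623488 ≈ 3.2062.

3.2062


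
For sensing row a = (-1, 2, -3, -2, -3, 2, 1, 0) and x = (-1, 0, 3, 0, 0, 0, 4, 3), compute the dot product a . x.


Non-zero terms: ['-1*-1', '-3*3', '1*4', '0*3']
Products: [1, -9, 4, 0]
y = sum = -4.

-4


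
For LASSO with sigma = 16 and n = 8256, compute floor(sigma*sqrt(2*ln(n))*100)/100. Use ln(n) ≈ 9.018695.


ln(8256) ≈ 9.018695.
2*ln(n) ≈ 18.03739.
sqrt(2*ln(n)) ≈ sqrt(18.03739) ≈ 4.247045.
lambda ≈ 16*4.247045 = 67.95272.
floor(lambda*100)/100 = 67.95.

67.95


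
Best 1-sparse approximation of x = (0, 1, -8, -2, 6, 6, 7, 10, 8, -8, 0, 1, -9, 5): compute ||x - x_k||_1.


Sorted |x_i| descending: [10, 9, 8, 8, 8, 7, 6, 6, 5, 2, 1, 1, 0, 0]
Keep top 1: [10]
Tail entries: [9, 8, 8, 8, 7, 6, 6, 5, 2, 1, 1, 0, 0]
L1 error = sum of tail = 61.

61


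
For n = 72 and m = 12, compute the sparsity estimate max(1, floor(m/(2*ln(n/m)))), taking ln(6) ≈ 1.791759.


n/m = 72/12 = 6.
ln(n/m) ≈ 1.791759.
2*ln(n/m) ≈ 3.583518.
m/(2*ln(n/m)) ≈ 12/3.583518 ≈ 3.3487.
floor = 3.
k_max = max(1, 3) = 3.

3


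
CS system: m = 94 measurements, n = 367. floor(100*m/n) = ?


100*m/n = 100*94/367 ≈ 25.6131.
floor = 25.

25


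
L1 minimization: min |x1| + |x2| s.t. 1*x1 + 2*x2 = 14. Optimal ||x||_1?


Axis intercepts:
  x1 = 14, x2 = 0: L1 = 14
  x1 = 0, x2 = 7: L1 = 7
x* = (0, 7)
||x*||_1 = 7.

7


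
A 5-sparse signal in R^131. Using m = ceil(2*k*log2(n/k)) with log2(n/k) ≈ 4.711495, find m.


log2(n/k) = log2(131/5) ≈ 4.711495.
2*k*log2(n/k) ≈ 2*5*4.711495 = 47.11495.
m = ceil(47.11495) = 48.

48


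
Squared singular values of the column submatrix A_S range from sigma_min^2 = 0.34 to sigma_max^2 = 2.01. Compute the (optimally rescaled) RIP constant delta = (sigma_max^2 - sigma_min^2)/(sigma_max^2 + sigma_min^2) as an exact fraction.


lambda_max - lambda_min = 2.01 - 0.34 = 1.67.
lambda_max + lambda_min = 2.01 + 0.34 = 2.35.
delta = 1.67/2.35 = 167/235.

167/235


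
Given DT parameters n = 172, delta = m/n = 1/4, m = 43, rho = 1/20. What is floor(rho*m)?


m = 1/4*172 = 43.
rho = 1/20.
rho*m = 1/20*43 = 2.15.
k = floor(2.15) = 2.

2


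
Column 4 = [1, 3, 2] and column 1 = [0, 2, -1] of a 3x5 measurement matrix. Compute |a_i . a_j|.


Inner product: 1*0 + 3*2 + 2*-1
Products: [0, 6, -2]
Sum = 4.
|dot| = 4.

4


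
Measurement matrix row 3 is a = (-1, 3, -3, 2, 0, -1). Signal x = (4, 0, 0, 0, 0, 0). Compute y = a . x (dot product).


Non-zero terms: ['-1*4']
Products: [-4]
y = sum = -4.

-4


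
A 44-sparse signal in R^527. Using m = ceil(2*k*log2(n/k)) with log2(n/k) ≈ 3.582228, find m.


log2(n/k) = log2(527/44) ≈ 3.582228.
2*k*log2(n/k) ≈ 2*44*3.582228 = 315.236064.
m = ceil(315.236064) = 316.

316


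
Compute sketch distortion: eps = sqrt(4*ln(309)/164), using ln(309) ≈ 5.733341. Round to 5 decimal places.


ln(309) ≈ 5.733341.
4*ln(N)/m ≈ 4*5.733341/164 ≈ 0.13983759.
eps = sqrt(0.13983759) ≈ 0.3739486 ≈ 0.37395.

0.37395


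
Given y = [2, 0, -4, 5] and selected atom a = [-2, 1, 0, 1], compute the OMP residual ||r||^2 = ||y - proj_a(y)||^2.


a^T a = 6.
a^T y = 1.
coeff = 1/6 = 1/6.
||r||^2 = 269/6.

269/6


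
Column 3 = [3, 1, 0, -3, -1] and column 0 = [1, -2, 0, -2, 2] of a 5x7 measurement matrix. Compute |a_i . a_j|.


Inner product: 3*1 + 1*-2 + 0*0 + -3*-2 + -1*2
Products: [3, -2, 0, 6, -2]
Sum = 5.
|dot| = 5.

5


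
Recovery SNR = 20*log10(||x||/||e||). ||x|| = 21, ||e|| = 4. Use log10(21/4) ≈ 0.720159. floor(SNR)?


||x||/||e|| = 21/4.
log10(21/4) ≈ 0.720159.
20*log10(||x||/||e||) ≈ 20*0.720159 = 14.40318.
floor(14.40318) = 14.

14


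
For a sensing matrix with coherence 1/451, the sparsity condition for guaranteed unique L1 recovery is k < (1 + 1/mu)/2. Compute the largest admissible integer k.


1/mu = 451.
1 + 1/mu = 452.
(1 + 1/mu)/2 = 226 is an integer and the inequality is strict, so k_max = 226 - 1 = 225.

225


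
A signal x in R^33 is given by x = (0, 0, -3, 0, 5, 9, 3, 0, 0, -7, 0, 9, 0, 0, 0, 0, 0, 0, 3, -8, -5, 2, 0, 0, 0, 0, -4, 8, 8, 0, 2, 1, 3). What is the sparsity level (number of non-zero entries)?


Non-zero positions: [2, 4, 5, 6, 9, 11, 18, 19, 20, 21, 26, 27, 28, 30, 31, 32].
Sparsity = 16.

16


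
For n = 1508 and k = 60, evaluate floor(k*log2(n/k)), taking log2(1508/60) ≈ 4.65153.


log2(n/k) = log2(1508/60) ≈ 4.65153.
k*log2(n/k) ≈ 60*4.65153 = 279.0918.
floor(279.0918) = 279.

279


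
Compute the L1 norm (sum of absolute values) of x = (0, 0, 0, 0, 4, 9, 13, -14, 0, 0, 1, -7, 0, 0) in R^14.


Non-zero entries: [(4, 4), (5, 9), (6, 13), (7, -14), (10, 1), (11, -7)]
Absolute values: [4, 9, 13, 14, 1, 7]
||x||_1 = sum = 48.

48


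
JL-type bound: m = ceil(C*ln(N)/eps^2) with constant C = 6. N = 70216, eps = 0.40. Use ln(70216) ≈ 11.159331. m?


ln(70216) ≈ 11.159331.
eps^2 = 0.40^2 = 0.16.
C*ln(N)/eps^2 ≈ 6*11.159331/0.16 ≈ 418.4749.
m = ceil(418.4749) = 419.

419


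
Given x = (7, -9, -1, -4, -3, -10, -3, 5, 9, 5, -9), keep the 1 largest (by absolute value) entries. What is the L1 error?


Sorted |x_i| descending: [10, 9, 9, 9, 7, 5, 5, 4, 3, 3, 1]
Keep top 1: [10]
Tail entries: [9, 9, 9, 7, 5, 5, 4, 3, 3, 1]
L1 error = sum of tail = 55.

55


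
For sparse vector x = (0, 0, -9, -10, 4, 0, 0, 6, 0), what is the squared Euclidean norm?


Non-zero entries: [(2, -9), (3, -10), (4, 4), (7, 6)]
Squares: [81, 100, 16, 36]
||x||_2^2 = sum = 233.

233


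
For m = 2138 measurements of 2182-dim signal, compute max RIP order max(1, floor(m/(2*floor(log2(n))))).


floor(log2(2182)) = 11.
2*11 = 22.
m/(2*floor(log2(n))) = 2138/22 ≈ 97.1818.
floor = 97.
k = max(1, 97) = 97.

97


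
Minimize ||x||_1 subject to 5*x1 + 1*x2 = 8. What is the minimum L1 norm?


Axis intercepts:
  x1 = 8/5, x2 = 0: L1 = 8/5
  x1 = 0, x2 = 8: L1 = 8
x* = (8/5, 0)
||x*||_1 = 8/5.

8/5


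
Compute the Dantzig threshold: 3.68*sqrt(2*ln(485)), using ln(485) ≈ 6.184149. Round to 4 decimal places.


ln(485) ≈ 6.184149.
2*ln(n) ≈ 12.368298.
sqrt(2*ln(n)) ≈ sqrt(12.368298) ≈ 3.516859.
threshold ≈ 3.68*3.516859 = 12.94204112 ≈ 12.9420.

12.9420


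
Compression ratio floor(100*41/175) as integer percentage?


100*m/n = 100*41/175 ≈ 23.4286.
floor = 23.

23


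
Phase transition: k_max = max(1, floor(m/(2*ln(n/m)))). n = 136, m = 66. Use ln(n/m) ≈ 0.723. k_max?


n/m = 136/66 = 68/33.
ln(n/m) ≈ 0.723.
2*ln(n/m) ≈ 1.446.
m/(2*ln(n/m)) ≈ 66/1.446 ≈ 45.6432.
floor = 45.
k_max = max(1, 45) = 45.

45


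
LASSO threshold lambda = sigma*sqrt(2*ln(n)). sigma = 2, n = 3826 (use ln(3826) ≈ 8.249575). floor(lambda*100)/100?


ln(3826) ≈ 8.249575.
2*ln(n) ≈ 16.49915.
sqrt(2*ln(n)) ≈ sqrt(16.49915) ≈ 4.061915.
lambda ≈ 2*4.061915 = 8.12383.
floor(lambda*100)/100 = 8.12.

8.12


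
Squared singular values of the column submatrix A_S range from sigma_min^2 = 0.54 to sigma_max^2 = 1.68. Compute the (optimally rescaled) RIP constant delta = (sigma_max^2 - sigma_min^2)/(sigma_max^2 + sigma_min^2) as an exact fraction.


lambda_max - lambda_min = 1.68 - 0.54 = 1.14.
lambda_max + lambda_min = 1.68 + 0.54 = 2.22.
delta = 1.14/2.22 = 114/222 = 19/37.

19/37


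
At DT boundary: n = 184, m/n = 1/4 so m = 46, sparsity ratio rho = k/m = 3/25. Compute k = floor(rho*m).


m = 1/4*184 = 46.
rho = 3/25.
rho*m = 3/25*46 = 5.52.
k = floor(5.52) = 5.

5


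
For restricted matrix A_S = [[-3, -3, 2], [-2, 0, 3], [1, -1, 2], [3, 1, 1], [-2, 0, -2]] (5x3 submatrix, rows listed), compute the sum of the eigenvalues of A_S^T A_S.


Sum of eigenvalues of A_S^T A_S = trace(A_S^T A_S) = sum of squared column norms of A_S.
A_S^T A_S diagonal: [27, 11, 22].
trace = 27 + 11 + 22 = 60.

60


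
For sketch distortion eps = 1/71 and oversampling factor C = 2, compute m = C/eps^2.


1/eps = 71.
(1/eps)^2 = 5041.
m = 2*5041 = 10082.

10082


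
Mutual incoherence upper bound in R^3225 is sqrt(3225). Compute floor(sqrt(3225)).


56^2 = 3136 <= 3225 < 3249 = 57^2, so 56 <= sqrt(3225) < 57.
floor(sqrt(3225)) = 56.

56


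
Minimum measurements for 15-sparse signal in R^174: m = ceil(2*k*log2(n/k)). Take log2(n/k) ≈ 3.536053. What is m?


log2(n/k) = log2(174/15) ≈ 3.536053.
2*k*log2(n/k) ≈ 2*15*3.536053 = 106.08159.
m = ceil(106.08159) = 107.

107


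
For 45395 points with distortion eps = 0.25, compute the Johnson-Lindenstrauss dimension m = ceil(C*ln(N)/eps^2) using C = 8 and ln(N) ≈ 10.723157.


ln(45395) ≈ 10.723157.
eps^2 = 0.25^2 = 0.0625.
C*ln(N)/eps^2 ≈ 8*10.723157/0.0625 ≈ 1372.5641.
m = ceil(1372.5641) = 1373.

1373


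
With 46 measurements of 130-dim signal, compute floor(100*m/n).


100*m/n = 100*46/130 ≈ 35.3846.
floor = 35.

35


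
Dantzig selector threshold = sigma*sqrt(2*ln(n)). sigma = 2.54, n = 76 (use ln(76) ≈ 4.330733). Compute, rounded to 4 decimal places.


ln(76) ≈ 4.330733.
2*ln(n) ≈ 8.661466.
sqrt(2*ln(n)) ≈ sqrt(8.661466) ≈ 2.943037.
threshold ≈ 2.54*2.943037 = 7.47531398 ≈ 7.4753.

7.4753


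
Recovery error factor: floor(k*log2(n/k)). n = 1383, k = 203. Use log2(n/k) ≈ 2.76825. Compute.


log2(n/k) = log2(1383/203) ≈ 2.76825.
k*log2(n/k) ≈ 203*2.76825 = 561.95475.
floor(561.95475) = 561.

561


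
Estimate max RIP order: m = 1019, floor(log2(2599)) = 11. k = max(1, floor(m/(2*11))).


floor(log2(2599)) = 11.
2*11 = 22.
m/(2*floor(log2(n))) = 1019/22 ≈ 46.3182.
floor = 46.
k = max(1, 46) = 46.

46


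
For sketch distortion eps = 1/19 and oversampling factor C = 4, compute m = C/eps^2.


1/eps = 19.
(1/eps)^2 = 361.
m = 4*361 = 1444.

1444


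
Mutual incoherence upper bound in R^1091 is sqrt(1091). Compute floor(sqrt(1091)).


33^2 = 1089 <= 1091 < 1156 = 34^2, so 33 <= sqrt(1091) < 34.
floor(sqrt(1091)) = 33.

33


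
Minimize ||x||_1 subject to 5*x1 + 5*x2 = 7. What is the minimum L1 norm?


Axis intercepts:
  x1 = 7/5, x2 = 0: L1 = 7/5
  x1 = 0, x2 = 7/5: L1 = 7/5
x* = (7/5, 0)
||x*||_1 = 7/5.

7/5


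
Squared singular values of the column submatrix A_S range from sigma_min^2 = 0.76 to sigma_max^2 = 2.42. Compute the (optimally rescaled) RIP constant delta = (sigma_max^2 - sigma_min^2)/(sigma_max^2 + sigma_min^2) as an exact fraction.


lambda_max - lambda_min = 2.42 - 0.76 = 1.66.
lambda_max + lambda_min = 2.42 + 0.76 = 3.18.
delta = 1.66/3.18 = 166/318 = 83/159.

83/159


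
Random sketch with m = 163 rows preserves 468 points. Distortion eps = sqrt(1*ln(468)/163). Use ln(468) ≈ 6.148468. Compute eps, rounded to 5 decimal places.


ln(468) ≈ 6.148468.
1*ln(N)/m ≈ 1*6.148468/163 ≈ 0.03772066.
eps = sqrt(0.03772066) ≈ 0.1942181 ≈ 0.19422.

0.19422


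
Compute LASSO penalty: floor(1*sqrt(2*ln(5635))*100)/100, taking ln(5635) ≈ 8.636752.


ln(5635) ≈ 8.636752.
2*ln(n) ≈ 17.273504.
sqrt(2*ln(n)) ≈ sqrt(17.273504) ≈ 4.156141.
lambda ≈ 1*4.156141 = 4.156141.
floor(lambda*100)/100 = 4.15.

4.15


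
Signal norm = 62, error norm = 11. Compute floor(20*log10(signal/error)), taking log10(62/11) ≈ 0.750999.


||x||/||e|| = 62/11.
log10(62/11) ≈ 0.750999.
20*log10(||x||/||e||) ≈ 20*0.750999 = 15.01998.
floor(15.01998) = 15.

15


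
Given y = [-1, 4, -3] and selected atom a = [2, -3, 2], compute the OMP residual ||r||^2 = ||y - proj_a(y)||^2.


a^T a = 17.
a^T y = -20.
coeff = -20/17 = -20/17.
||r||^2 = 42/17.

42/17


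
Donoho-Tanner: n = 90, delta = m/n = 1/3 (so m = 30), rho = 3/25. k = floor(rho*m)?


m = 1/3*90 = 30.
rho = 3/25.
rho*m = 3/25*30 = 3.6.
k = floor(3.6) = 3.

3


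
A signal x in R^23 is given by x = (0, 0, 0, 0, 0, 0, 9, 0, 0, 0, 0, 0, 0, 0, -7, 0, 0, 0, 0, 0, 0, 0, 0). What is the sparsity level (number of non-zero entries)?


Non-zero positions: [6, 14].
Sparsity = 2.

2


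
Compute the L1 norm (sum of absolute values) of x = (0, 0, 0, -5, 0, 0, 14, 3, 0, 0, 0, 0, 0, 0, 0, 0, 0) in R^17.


Non-zero entries: [(3, -5), (6, 14), (7, 3)]
Absolute values: [5, 14, 3]
||x||_1 = sum = 22.

22


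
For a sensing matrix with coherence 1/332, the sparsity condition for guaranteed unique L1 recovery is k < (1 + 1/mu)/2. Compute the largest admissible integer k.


1/mu = 332.
1 + 1/mu = 333.
(1 + 1/mu)/2 = 166.5 is not an integer, so k_max = floor(166.5) = 166.

166


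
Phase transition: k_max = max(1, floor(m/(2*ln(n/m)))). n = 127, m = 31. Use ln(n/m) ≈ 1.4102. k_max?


n/m = 127/31.
ln(n/m) ≈ 1.4102.
2*ln(n/m) ≈ 2.8204.
m/(2*ln(n/m)) ≈ 31/2.8204 ≈ 10.9913.
floor = 10.
k_max = max(1, 10) = 10.

10


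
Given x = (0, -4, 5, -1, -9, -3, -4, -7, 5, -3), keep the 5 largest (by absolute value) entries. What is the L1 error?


Sorted |x_i| descending: [9, 7, 5, 5, 4, 4, 3, 3, 1, 0]
Keep top 5: [9, 7, 5, 5, 4]
Tail entries: [4, 3, 3, 1, 0]
L1 error = sum of tail = 11.

11


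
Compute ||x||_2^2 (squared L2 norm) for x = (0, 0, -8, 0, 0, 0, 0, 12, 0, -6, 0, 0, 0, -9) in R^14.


Non-zero entries: [(2, -8), (7, 12), (9, -6), (13, -9)]
Squares: [64, 144, 36, 81]
||x||_2^2 = sum = 325.

325


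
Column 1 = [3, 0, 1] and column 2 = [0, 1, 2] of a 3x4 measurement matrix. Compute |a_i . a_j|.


Inner product: 3*0 + 0*1 + 1*2
Products: [0, 0, 2]
Sum = 2.
|dot| = 2.

2


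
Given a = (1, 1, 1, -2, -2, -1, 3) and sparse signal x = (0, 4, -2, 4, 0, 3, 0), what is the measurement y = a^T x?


Non-zero terms: ['1*4', '1*-2', '-2*4', '-1*3']
Products: [4, -2, -8, -3]
y = sum = -9.

-9


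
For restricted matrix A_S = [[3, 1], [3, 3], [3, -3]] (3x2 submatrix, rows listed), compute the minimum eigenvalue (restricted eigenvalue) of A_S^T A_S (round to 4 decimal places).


A_S^T A_S = [[27, 3], [3, 19]].
trace = 46.
det = 504.
disc = trace^2 - 4*det = 2116 - 4*504 = 100.
sqrt(100) = 10.
lam_min = (46 - 10)/2 = 18 = 18.0000.

18.0000


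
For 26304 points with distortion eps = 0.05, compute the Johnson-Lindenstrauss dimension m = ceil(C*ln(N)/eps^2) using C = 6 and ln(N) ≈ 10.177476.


ln(26304) ≈ 10.177476.
eps^2 = 0.05^2 = 0.0025.
C*ln(N)/eps^2 ≈ 6*10.177476/0.0025 ≈ 24425.9424.
m = ceil(24425.9424) = 24426.

24426


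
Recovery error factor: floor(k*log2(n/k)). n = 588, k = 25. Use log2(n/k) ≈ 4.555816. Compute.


log2(n/k) = log2(588/25) ≈ 4.555816.
k*log2(n/k) ≈ 25*4.555816 = 113.8954.
floor(113.8954) = 113.

113


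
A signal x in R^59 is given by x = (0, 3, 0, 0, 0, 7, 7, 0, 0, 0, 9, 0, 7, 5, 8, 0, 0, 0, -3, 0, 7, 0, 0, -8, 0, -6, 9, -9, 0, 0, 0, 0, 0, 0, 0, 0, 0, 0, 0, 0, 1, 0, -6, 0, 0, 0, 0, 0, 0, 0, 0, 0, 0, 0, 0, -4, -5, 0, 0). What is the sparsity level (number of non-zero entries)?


Non-zero positions: [1, 5, 6, 10, 12, 13, 14, 18, 20, 23, 25, 26, 27, 40, 42, 55, 56].
Sparsity = 17.

17


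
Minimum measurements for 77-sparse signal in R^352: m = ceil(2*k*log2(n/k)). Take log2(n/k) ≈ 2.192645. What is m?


log2(n/k) = log2(352/77) ≈ 2.192645.
2*k*log2(n/k) ≈ 2*77*2.192645 = 337.66733.
m = ceil(337.66733) = 338.

338


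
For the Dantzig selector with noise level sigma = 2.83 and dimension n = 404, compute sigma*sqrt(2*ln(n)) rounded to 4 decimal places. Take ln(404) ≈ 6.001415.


ln(404) ≈ 6.001415.
2*ln(n) ≈ 12.00283.
sqrt(2*ln(n)) ≈ sqrt(12.00283) ≈ 3.46451.
threshold ≈ 2.83*3.46451 = 9.8045633 ≈ 9.8046.

9.8046


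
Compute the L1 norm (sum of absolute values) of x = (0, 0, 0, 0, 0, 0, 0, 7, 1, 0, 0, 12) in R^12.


Non-zero entries: [(7, 7), (8, 1), (11, 12)]
Absolute values: [7, 1, 12]
||x||_1 = sum = 20.

20


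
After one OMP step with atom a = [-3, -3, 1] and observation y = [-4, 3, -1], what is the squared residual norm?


a^T a = 19.
a^T y = 2.
coeff = 2/19 = 2/19.
||r||^2 = 490/19.

490/19


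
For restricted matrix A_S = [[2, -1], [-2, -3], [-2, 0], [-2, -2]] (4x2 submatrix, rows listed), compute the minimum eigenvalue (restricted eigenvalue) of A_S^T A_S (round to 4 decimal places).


A_S^T A_S = [[16, 8], [8, 14]].
trace = 30.
det = 160.
disc = trace^2 - 4*det = 900 - 4*160 = 260.
sqrt(260) ≈ 16.124515.
lam_min = (30 - sqrt(260))/2 ≈ (30 - 16.124515)/2 = 6.9377425 ≈ 6.9377.

6.9377


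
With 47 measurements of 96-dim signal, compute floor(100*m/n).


100*m/n = 100*47/96 ≈ 48.9583.
floor = 48.

48


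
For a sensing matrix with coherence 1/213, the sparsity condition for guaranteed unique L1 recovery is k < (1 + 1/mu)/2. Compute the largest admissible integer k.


1/mu = 213.
1 + 1/mu = 214.
(1 + 1/mu)/2 = 107 is an integer and the inequality is strict, so k_max = 107 - 1 = 106.

106


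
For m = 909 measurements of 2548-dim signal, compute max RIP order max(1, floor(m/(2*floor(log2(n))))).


floor(log2(2548)) = 11.
2*11 = 22.
m/(2*floor(log2(n))) = 909/22 ≈ 41.3182.
floor = 41.
k = max(1, 41) = 41.

41


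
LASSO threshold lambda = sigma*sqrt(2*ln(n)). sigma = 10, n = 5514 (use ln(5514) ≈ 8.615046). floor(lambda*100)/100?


ln(5514) ≈ 8.615046.
2*ln(n) ≈ 17.230092.
sqrt(2*ln(n)) ≈ sqrt(17.230092) ≈ 4.150915.
lambda ≈ 10*4.150915 = 41.50915.
floor(lambda*100)/100 = 41.50.

41.50


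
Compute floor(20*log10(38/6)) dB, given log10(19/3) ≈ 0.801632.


||x||/||e|| = 38/6 = 19/3.
log10(19/3) ≈ 0.801632.
20*log10(||x||/||e||) ≈ 20*0.801632 = 16.03264.
floor(16.03264) = 16.

16


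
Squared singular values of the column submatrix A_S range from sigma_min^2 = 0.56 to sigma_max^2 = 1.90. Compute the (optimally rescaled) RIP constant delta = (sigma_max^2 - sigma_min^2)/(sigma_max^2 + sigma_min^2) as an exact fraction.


lambda_max - lambda_min = 1.90 - 0.56 = 1.34.
lambda_max + lambda_min = 1.90 + 0.56 = 2.46.
delta = 1.34/2.46 = 134/246 = 67/123.

67/123


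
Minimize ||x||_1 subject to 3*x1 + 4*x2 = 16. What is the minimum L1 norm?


Axis intercepts:
  x1 = 16/3, x2 = 0: L1 = 16/3
  x1 = 0, x2 = 4: L1 = 4
x* = (0, 4)
||x*||_1 = 4.

4


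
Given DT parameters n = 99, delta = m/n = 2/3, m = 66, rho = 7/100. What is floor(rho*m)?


m = 2/3*99 = 66.
rho = 7/100.
rho*m = 7/100*66 = 4.62.
k = floor(4.62) = 4.

4


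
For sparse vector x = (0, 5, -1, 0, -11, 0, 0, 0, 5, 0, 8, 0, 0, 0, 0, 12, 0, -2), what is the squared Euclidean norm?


Non-zero entries: [(1, 5), (2, -1), (4, -11), (8, 5), (10, 8), (15, 12), (17, -2)]
Squares: [25, 1, 121, 25, 64, 144, 4]
||x||_2^2 = sum = 384.

384


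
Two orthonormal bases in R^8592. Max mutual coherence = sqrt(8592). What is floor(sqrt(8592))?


92^2 = 8464 <= 8592 < 8649 = 93^2, so 92 <= sqrt(8592) < 93.
floor(sqrt(8592)) = 92.

92


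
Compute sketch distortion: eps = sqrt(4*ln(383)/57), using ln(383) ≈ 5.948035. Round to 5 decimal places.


ln(383) ≈ 5.948035.
4*ln(N)/m ≈ 4*5.948035/57 ≈ 0.41740596.
eps = sqrt(0.41740596) ≈ 0.6460696 ≈ 0.64607.

0.64607


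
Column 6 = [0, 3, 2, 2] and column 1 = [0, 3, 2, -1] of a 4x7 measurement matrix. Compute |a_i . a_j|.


Inner product: 0*0 + 3*3 + 2*2 + 2*-1
Products: [0, 9, 4, -2]
Sum = 11.
|dot| = 11.

11


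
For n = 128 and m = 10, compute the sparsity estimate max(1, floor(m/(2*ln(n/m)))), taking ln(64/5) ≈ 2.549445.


n/m = 128/10 = 64/5.
ln(n/m) ≈ 2.549445.
2*ln(n/m) ≈ 5.09889.
m/(2*ln(n/m)) ≈ 10/5.09889 ≈ 1.9612.
floor = 1.
k_max = max(1, 1) = 1.

1


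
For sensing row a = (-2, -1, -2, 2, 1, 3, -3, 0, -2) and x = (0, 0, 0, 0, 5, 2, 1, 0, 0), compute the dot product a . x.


Non-zero terms: ['1*5', '3*2', '-3*1']
Products: [5, 6, -3]
y = sum = 8.

8


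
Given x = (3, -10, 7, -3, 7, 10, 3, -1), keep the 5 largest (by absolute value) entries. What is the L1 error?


Sorted |x_i| descending: [10, 10, 7, 7, 3, 3, 3, 1]
Keep top 5: [10, 10, 7, 7, 3]
Tail entries: [3, 3, 1]
L1 error = sum of tail = 7.

7


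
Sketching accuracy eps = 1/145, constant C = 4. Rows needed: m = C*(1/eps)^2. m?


1/eps = 145.
(1/eps)^2 = 21025.
m = 4*21025 = 84100.

84100


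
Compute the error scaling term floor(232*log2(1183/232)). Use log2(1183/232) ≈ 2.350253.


log2(n/k) = log2(1183/232) ≈ 2.350253.
k*log2(n/k) ≈ 232*2.350253 = 545.258696.
floor(545.258696) = 545.

545


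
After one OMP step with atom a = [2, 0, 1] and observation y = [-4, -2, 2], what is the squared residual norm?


a^T a = 5.
a^T y = -6.
coeff = -6/5 = -6/5.
||r||^2 = 84/5.

84/5


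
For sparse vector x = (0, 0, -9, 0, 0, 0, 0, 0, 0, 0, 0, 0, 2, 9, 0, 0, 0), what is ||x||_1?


Non-zero entries: [(2, -9), (12, 2), (13, 9)]
Absolute values: [9, 2, 9]
||x||_1 = sum = 20.

20


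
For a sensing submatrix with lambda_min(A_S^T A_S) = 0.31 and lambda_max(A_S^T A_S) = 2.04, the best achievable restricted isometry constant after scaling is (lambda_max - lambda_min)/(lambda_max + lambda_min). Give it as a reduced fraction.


lambda_max - lambda_min = 2.04 - 0.31 = 1.73.
lambda_max + lambda_min = 2.04 + 0.31 = 2.35.
delta = 1.73/2.35 = 173/235.

173/235


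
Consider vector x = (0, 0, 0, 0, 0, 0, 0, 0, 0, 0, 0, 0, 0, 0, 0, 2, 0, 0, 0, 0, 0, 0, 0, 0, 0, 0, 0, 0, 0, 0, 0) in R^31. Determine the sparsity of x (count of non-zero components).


Non-zero positions: [15].
Sparsity = 1.

1


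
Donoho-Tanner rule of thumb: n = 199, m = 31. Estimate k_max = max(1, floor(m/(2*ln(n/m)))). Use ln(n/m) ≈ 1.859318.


n/m = 199/31.
ln(n/m) ≈ 1.859318.
2*ln(n/m) ≈ 3.718636.
m/(2*ln(n/m)) ≈ 31/3.718636 ≈ 8.3364.
floor = 8.
k_max = max(1, 8) = 8.

8


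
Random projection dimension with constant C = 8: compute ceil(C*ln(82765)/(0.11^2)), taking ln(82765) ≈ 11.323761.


ln(82765) ≈ 11.323761.
eps^2 = 0.11^2 = 0.0121.
C*ln(N)/eps^2 ≈ 8*11.323761/0.0121 ≈ 7486.7841.
m = ceil(7486.7841) = 7487.

7487


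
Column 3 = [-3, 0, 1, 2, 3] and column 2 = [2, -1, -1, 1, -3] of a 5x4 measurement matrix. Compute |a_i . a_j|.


Inner product: -3*2 + 0*-1 + 1*-1 + 2*1 + 3*-3
Products: [-6, 0, -1, 2, -9]
Sum = -14.
|dot| = 14.

14


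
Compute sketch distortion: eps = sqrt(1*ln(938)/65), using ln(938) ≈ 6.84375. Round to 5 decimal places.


ln(938) ≈ 6.84375.
1*ln(N)/m ≈ 1*6.84375/65 ≈ 0.10528846.
eps = sqrt(0.10528846) ≈ 0.3244818 ≈ 0.32448.

0.32448


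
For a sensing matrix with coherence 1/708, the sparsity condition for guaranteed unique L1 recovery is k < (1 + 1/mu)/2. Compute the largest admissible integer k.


1/mu = 708.
1 + 1/mu = 709.
(1 + 1/mu)/2 = 354.5 is not an integer, so k_max = floor(354.5) = 354.

354


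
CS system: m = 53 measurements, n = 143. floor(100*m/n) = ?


100*m/n = 100*53/143 ≈ 37.0629.
floor = 37.

37


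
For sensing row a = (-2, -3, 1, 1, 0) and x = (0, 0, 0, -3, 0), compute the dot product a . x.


Non-zero terms: ['1*-3']
Products: [-3]
y = sum = -3.

-3


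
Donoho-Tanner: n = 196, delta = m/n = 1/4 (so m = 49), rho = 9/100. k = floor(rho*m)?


m = 1/4*196 = 49.
rho = 9/100.
rho*m = 9/100*49 = 4.41.
k = floor(4.41) = 4.

4


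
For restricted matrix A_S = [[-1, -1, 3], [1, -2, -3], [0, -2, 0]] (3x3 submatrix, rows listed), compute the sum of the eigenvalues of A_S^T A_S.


Sum of eigenvalues of A_S^T A_S = trace(A_S^T A_S) = sum of squared column norms of A_S.
A_S^T A_S diagonal: [2, 9, 18].
trace = 2 + 9 + 18 = 29.

29


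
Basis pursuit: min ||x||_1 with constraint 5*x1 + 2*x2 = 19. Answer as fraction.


Axis intercepts:
  x1 = 19/5, x2 = 0: L1 = 19/5
  x1 = 0, x2 = 19/2: L1 = 19/2
x* = (19/5, 0)
||x*||_1 = 19/5.

19/5


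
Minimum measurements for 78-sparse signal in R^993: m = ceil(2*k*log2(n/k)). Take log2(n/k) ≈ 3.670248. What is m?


log2(n/k) = log2(993/78) ≈ 3.670248.
2*k*log2(n/k) ≈ 2*78*3.670248 = 572.558688.
m = ceil(572.558688) = 573.

573


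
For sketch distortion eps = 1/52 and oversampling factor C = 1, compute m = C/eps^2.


1/eps = 52.
(1/eps)^2 = 2704.
m = 1*2704 = 2704.

2704


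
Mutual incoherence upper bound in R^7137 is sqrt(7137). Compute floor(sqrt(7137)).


84^2 = 7056 <= 7137 < 7225 = 85^2, so 84 <= sqrt(7137) < 85.
floor(sqrt(7137)) = 84.

84


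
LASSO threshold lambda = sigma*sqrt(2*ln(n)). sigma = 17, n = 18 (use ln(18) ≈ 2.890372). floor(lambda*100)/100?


ln(18) ≈ 2.890372.
2*ln(n) ≈ 5.780744.
sqrt(2*ln(n)) ≈ sqrt(5.780744) ≈ 2.404318.
lambda ≈ 17*2.404318 = 40.873406.
floor(lambda*100)/100 = 40.87.

40.87


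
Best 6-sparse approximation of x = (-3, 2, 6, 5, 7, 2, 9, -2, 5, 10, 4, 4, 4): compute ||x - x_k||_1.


Sorted |x_i| descending: [10, 9, 7, 6, 5, 5, 4, 4, 4, 3, 2, 2, 2]
Keep top 6: [10, 9, 7, 6, 5, 5]
Tail entries: [4, 4, 4, 3, 2, 2, 2]
L1 error = sum of tail = 21.

21


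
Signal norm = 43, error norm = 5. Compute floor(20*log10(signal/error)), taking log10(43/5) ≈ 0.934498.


||x||/||e|| = 43/5.
log10(43/5) ≈ 0.934498.
20*log10(||x||/||e||) ≈ 20*0.934498 = 18.68996.
floor(18.68996) = 18.

18


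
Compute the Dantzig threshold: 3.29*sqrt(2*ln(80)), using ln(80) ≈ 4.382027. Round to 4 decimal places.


ln(80) ≈ 4.382027.
2*ln(n) ≈ 8.764054.
sqrt(2*ln(n)) ≈ sqrt(8.764054) ≈ 2.960414.
threshold ≈ 3.29*2.960414 = 9.73976206 ≈ 9.7398.

9.7398


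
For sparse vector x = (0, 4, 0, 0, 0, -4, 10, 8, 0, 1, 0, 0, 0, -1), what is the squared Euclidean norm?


Non-zero entries: [(1, 4), (5, -4), (6, 10), (7, 8), (9, 1), (13, -1)]
Squares: [16, 16, 100, 64, 1, 1]
||x||_2^2 = sum = 198.

198


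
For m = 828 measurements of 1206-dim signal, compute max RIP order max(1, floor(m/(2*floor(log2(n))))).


floor(log2(1206)) = 10.
2*10 = 20.
m/(2*floor(log2(n))) = 828/20 ≈ 41.4.
floor = 41.
k = max(1, 41) = 41.

41


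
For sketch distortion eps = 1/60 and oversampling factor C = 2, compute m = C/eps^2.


1/eps = 60.
(1/eps)^2 = 3600.
m = 2*3600 = 7200.

7200


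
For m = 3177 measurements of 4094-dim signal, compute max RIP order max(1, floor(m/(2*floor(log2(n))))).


floor(log2(4094)) = 11.
2*11 = 22.
m/(2*floor(log2(n))) = 3177/22 ≈ 144.4091.
floor = 144.
k = max(1, 144) = 144.

144


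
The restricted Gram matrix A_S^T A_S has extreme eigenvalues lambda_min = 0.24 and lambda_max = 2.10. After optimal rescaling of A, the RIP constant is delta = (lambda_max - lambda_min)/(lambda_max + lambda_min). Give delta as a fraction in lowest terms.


lambda_max - lambda_min = 2.10 - 0.24 = 1.86.
lambda_max + lambda_min = 2.10 + 0.24 = 2.34.
delta = 1.86/2.34 = 186/234 = 31/39.

31/39


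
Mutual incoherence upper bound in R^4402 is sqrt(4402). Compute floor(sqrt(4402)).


66^2 = 4356 <= 4402 < 4489 = 67^2, so 66 <= sqrt(4402) < 67.
floor(sqrt(4402)) = 66.

66


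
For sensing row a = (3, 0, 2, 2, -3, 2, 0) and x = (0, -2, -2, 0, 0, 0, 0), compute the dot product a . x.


Non-zero terms: ['0*-2', '2*-2']
Products: [0, -4]
y = sum = -4.

-4


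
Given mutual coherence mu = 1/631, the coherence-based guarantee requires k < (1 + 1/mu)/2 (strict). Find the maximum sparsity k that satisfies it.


1/mu = 631.
1 + 1/mu = 632.
(1 + 1/mu)/2 = 316 is an integer and the inequality is strict, so k_max = 316 - 1 = 315.

315


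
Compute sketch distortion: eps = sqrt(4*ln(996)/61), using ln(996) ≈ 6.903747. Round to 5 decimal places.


ln(996) ≈ 6.903747.
4*ln(N)/m ≈ 4*6.903747/61 ≈ 0.45270472.
eps = sqrt(0.45270472) ≈ 0.6728334 ≈ 0.67283.

0.67283


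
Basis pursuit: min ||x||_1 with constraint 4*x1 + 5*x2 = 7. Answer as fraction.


Axis intercepts:
  x1 = 7/4, x2 = 0: L1 = 7/4
  x1 = 0, x2 = 7/5: L1 = 7/5
x* = (0, 7/5)
||x*||_1 = 7/5.

7/5


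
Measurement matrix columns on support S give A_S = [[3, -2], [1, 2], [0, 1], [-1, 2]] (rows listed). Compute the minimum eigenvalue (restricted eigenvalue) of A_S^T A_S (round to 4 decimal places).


A_S^T A_S = [[11, -6], [-6, 13]].
trace = 24.
det = 107.
disc = trace^2 - 4*det = 576 - 4*107 = 148.
sqrt(148) ≈ 12.165525.
lam_min = (24 - sqrt(148))/2 ≈ (24 - 12.165525)/2 = 5.9172375 ≈ 5.9172.

5.9172


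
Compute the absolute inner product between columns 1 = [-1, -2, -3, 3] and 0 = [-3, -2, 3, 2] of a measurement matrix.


Inner product: -1*-3 + -2*-2 + -3*3 + 3*2
Products: [3, 4, -9, 6]
Sum = 4.
|dot| = 4.

4


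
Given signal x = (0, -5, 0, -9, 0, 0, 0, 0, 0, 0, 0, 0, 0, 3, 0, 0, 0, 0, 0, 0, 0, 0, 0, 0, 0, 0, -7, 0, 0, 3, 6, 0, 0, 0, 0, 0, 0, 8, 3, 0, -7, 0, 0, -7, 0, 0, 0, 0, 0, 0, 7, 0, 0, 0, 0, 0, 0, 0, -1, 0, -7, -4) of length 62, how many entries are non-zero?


Non-zero positions: [1, 3, 13, 26, 29, 30, 37, 38, 40, 43, 50, 58, 60, 61].
Sparsity = 14.

14


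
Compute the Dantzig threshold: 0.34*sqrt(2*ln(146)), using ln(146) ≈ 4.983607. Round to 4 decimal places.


ln(146) ≈ 4.983607.
2*ln(n) ≈ 9.967214.
sqrt(2*ln(n)) ≈ sqrt(9.967214) ≈ 3.157089.
threshold ≈ 0.34*3.157089 = 1.07341026 ≈ 1.0734.

1.0734


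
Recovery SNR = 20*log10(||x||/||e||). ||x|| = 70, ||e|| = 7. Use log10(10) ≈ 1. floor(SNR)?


||x||/||e|| = 70/7 = 10.
log10(10) ≈ 1.
20*log10(||x||/||e||) ≈ 20*1 = 20.
floor(20) = 20.

20


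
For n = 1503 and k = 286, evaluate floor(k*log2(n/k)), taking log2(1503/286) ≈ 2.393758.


log2(n/k) = log2(1503/286) ≈ 2.393758.
k*log2(n/k) ≈ 286*2.393758 = 684.614788.
floor(684.614788) = 684.

684


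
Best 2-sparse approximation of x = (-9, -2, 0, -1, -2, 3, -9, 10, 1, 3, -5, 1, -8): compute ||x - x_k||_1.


Sorted |x_i| descending: [10, 9, 9, 8, 5, 3, 3, 2, 2, 1, 1, 1, 0]
Keep top 2: [10, 9]
Tail entries: [9, 8, 5, 3, 3, 2, 2, 1, 1, 1, 0]
L1 error = sum of tail = 35.

35


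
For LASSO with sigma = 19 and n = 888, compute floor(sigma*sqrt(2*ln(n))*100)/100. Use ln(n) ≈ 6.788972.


ln(888) ≈ 6.788972.
2*ln(n) ≈ 13.577944.
sqrt(2*ln(n)) ≈ sqrt(13.577944) ≈ 3.684826.
lambda ≈ 19*3.684826 = 70.011694.
floor(lambda*100)/100 = 70.01.

70.01


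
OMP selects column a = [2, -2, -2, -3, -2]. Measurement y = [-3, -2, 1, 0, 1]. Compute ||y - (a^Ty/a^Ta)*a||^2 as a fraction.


a^T a = 25.
a^T y = -6.
coeff = -6/25 = -6/25.
||r||^2 = 339/25.

339/25


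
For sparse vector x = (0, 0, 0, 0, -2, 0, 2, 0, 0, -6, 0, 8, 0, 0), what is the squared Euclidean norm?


Non-zero entries: [(4, -2), (6, 2), (9, -6), (11, 8)]
Squares: [4, 4, 36, 64]
||x||_2^2 = sum = 108.

108


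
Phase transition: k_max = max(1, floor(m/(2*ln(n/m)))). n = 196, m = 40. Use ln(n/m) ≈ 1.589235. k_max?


n/m = 196/40 = 49/10.
ln(n/m) ≈ 1.589235.
2*ln(n/m) ≈ 3.17847.
m/(2*ln(n/m)) ≈ 40/3.17847 ≈ 12.5847.
floor = 12.
k_max = max(1, 12) = 12.

12


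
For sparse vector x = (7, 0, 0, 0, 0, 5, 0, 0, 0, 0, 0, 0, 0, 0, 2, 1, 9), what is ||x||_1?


Non-zero entries: [(0, 7), (5, 5), (14, 2), (15, 1), (16, 9)]
Absolute values: [7, 5, 2, 1, 9]
||x||_1 = sum = 24.

24


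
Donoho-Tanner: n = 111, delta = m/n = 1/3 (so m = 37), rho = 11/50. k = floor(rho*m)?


m = 1/3*111 = 37.
rho = 11/50.
rho*m = 11/50*37 = 8.14.
k = floor(8.14) = 8.

8


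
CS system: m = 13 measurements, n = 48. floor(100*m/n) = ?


100*m/n = 100*13/48 ≈ 27.0833.
floor = 27.

27


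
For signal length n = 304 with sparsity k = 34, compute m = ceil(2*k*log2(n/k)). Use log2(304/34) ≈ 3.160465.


log2(n/k) = log2(304/34) ≈ 3.160465.
2*k*log2(n/k) ≈ 2*34*3.160465 = 214.91162.
m = ceil(214.91162) = 215.

215


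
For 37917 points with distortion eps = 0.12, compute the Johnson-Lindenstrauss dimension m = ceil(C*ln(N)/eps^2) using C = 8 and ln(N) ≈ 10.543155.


ln(37917) ≈ 10.543155.
eps^2 = 0.12^2 = 0.0144.
C*ln(N)/eps^2 ≈ 8*10.543155/0.0144 ≈ 5857.3083.
m = ceil(5857.3083) = 5858.

5858


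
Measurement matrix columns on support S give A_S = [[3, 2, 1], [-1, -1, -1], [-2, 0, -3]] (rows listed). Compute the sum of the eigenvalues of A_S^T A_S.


Sum of eigenvalues of A_S^T A_S = trace(A_S^T A_S) = sum of squared column norms of A_S.
A_S^T A_S diagonal: [14, 5, 11].
trace = 14 + 5 + 11 = 30.

30


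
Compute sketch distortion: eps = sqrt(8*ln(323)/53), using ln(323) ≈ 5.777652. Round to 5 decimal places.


ln(323) ≈ 5.777652.
8*ln(N)/m ≈ 8*5.777652/53 ≈ 0.87209842.
eps = sqrt(0.87209842) ≈ 0.9338621 ≈ 0.93386.

0.93386


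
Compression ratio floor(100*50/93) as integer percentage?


100*m/n = 100*50/93 ≈ 53.7634.
floor = 53.

53


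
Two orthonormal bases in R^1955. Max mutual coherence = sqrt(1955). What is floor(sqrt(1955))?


44^2 = 1936 <= 1955 < 2025 = 45^2, so 44 <= sqrt(1955) < 45.
floor(sqrt(1955)) = 44.

44


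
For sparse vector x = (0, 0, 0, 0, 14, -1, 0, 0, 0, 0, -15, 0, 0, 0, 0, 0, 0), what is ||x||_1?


Non-zero entries: [(4, 14), (5, -1), (10, -15)]
Absolute values: [14, 1, 15]
||x||_1 = sum = 30.

30


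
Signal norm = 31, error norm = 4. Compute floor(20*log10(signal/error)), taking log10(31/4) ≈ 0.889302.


||x||/||e|| = 31/4.
log10(31/4) ≈ 0.889302.
20*log10(||x||/||e||) ≈ 20*0.889302 = 17.78604.
floor(17.78604) = 17.

17


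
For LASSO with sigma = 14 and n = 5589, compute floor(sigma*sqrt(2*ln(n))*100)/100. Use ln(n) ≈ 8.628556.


ln(5589) ≈ 8.628556.
2*ln(n) ≈ 17.257112.
sqrt(2*ln(n)) ≈ sqrt(17.257112) ≈ 4.154168.
lambda ≈ 14*4.154168 = 58.158352.
floor(lambda*100)/100 = 58.15.

58.15


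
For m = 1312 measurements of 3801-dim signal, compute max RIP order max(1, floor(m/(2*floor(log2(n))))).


floor(log2(3801)) = 11.
2*11 = 22.
m/(2*floor(log2(n))) = 1312/22 ≈ 59.6364.
floor = 59.
k = max(1, 59) = 59.

59


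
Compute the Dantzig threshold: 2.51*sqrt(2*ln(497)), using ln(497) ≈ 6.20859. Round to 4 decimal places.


ln(497) ≈ 6.20859.
2*ln(n) ≈ 12.41718.
sqrt(2*ln(n)) ≈ sqrt(12.41718) ≈ 3.523802.
threshold ≈ 2.51*3.523802 = 8.84474302 ≈ 8.8447.

8.8447


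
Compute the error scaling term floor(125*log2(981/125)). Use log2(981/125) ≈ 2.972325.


log2(n/k) = log2(981/125) ≈ 2.972325.
k*log2(n/k) ≈ 125*2.972325 = 371.540625.
floor(371.540625) = 371.

371


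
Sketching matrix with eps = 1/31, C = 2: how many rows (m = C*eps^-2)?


1/eps = 31.
(1/eps)^2 = 961.
m = 2*961 = 1922.

1922


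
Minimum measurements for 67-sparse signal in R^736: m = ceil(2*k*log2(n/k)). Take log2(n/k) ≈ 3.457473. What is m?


log2(n/k) = log2(736/67) ≈ 3.457473.
2*k*log2(n/k) ≈ 2*67*3.457473 = 463.301382.
m = ceil(463.301382) = 464.

464


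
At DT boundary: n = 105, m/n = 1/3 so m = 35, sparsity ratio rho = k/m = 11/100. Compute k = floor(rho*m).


m = 1/3*105 = 35.
rho = 11/100.
rho*m = 11/100*35 = 3.85.
k = floor(3.85) = 3.

3


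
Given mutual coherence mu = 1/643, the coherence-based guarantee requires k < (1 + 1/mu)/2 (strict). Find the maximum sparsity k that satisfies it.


1/mu = 643.
1 + 1/mu = 644.
(1 + 1/mu)/2 = 322 is an integer and the inequality is strict, so k_max = 322 - 1 = 321.

321


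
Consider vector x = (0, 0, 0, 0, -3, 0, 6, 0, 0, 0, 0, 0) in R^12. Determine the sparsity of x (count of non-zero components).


Non-zero positions: [4, 6].
Sparsity = 2.

2


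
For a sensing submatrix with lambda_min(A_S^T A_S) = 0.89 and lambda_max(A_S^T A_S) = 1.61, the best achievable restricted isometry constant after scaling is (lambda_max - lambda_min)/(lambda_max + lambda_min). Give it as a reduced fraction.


lambda_max - lambda_min = 1.61 - 0.89 = 0.72.
lambda_max + lambda_min = 1.61 + 0.89 = 2.50.
delta = 0.72/2.50 = 72/250 = 36/125.

36/125


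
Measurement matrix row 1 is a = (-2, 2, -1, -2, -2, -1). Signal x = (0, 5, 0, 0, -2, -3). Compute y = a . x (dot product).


Non-zero terms: ['2*5', '-2*-2', '-1*-3']
Products: [10, 4, 3]
y = sum = 17.

17


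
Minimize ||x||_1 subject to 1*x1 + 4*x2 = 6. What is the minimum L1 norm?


Axis intercepts:
  x1 = 6, x2 = 0: L1 = 6
  x1 = 0, x2 = 3/2: L1 = 3/2
x* = (0, 3/2)
||x*||_1 = 3/2.

3/2


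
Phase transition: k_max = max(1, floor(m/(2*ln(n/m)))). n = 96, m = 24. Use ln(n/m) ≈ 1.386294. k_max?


n/m = 96/24 = 4.
ln(n/m) ≈ 1.386294.
2*ln(n/m) ≈ 2.772588.
m/(2*ln(n/m)) ≈ 24/2.772588 ≈ 8.6562.
floor = 8.
k_max = max(1, 8) = 8.

8


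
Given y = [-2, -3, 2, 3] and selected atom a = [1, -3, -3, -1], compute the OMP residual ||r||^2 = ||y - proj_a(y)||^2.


a^T a = 20.
a^T y = -2.
coeff = -2/20 = -1/10.
||r||^2 = 129/5.

129/5


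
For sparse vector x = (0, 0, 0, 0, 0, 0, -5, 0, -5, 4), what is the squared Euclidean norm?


Non-zero entries: [(6, -5), (8, -5), (9, 4)]
Squares: [25, 25, 16]
||x||_2^2 = sum = 66.

66


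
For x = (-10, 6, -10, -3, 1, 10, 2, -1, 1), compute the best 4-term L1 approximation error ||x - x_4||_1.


Sorted |x_i| descending: [10, 10, 10, 6, 3, 2, 1, 1, 1]
Keep top 4: [10, 10, 10, 6]
Tail entries: [3, 2, 1, 1, 1]
L1 error = sum of tail = 8.

8


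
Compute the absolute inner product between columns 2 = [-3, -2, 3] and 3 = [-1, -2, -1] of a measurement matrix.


Inner product: -3*-1 + -2*-2 + 3*-1
Products: [3, 4, -3]
Sum = 4.
|dot| = 4.

4


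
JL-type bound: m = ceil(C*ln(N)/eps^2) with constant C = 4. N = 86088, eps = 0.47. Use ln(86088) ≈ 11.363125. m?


ln(86088) ≈ 11.363125.
eps^2 = 0.47^2 = 0.2209.
C*ln(N)/eps^2 ≈ 4*11.363125/0.2209 ≈ 205.7605.
m = ceil(205.7605) = 206.

206


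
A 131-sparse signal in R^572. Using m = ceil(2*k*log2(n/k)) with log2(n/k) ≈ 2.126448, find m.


log2(n/k) = log2(572/131) ≈ 2.126448.
2*k*log2(n/k) ≈ 2*131*2.126448 = 557.129376.
m = ceil(557.129376) = 558.

558


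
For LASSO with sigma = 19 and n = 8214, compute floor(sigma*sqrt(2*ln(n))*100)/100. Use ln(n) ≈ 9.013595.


ln(8214) ≈ 9.013595.
2*ln(n) ≈ 18.02719.
sqrt(2*ln(n)) ≈ sqrt(18.02719) ≈ 4.245844.
lambda ≈ 19*4.245844 = 80.671036.
floor(lambda*100)/100 = 80.67.

80.67


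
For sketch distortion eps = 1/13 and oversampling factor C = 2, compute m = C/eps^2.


1/eps = 13.
(1/eps)^2 = 169.
m = 2*169 = 338.

338


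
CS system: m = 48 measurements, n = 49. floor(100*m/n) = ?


100*m/n = 100*48/49 ≈ 97.9592.
floor = 97.

97


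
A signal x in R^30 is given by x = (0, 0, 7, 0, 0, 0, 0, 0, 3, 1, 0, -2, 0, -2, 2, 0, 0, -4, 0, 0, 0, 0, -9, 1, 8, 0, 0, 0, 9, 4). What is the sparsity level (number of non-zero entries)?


Non-zero positions: [2, 8, 9, 11, 13, 14, 17, 22, 23, 24, 28, 29].
Sparsity = 12.

12


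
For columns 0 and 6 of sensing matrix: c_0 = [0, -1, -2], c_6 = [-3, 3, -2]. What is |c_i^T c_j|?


Inner product: 0*-3 + -1*3 + -2*-2
Products: [0, -3, 4]
Sum = 1.
|dot| = 1.

1


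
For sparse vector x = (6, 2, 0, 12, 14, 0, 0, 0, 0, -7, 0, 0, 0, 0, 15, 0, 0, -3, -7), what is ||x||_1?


Non-zero entries: [(0, 6), (1, 2), (3, 12), (4, 14), (9, -7), (14, 15), (17, -3), (18, -7)]
Absolute values: [6, 2, 12, 14, 7, 15, 3, 7]
||x||_1 = sum = 66.

66


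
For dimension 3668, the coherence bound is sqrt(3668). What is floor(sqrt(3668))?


60^2 = 3600 <= 3668 < 3721 = 61^2, so 60 <= sqrt(3668) < 61.
floor(sqrt(3668)) = 60.

60


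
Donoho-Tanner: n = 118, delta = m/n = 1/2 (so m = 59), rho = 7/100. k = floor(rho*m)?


m = 1/2*118 = 59.
rho = 7/100.
rho*m = 7/100*59 = 4.13.
k = floor(4.13) = 4.

4


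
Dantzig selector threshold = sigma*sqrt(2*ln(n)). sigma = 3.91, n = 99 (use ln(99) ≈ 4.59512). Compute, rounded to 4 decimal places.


ln(99) ≈ 4.59512.
2*ln(n) ≈ 9.19024.
sqrt(2*ln(n)) ≈ sqrt(9.19024) ≈ 3.031541.
threshold ≈ 3.91*3.031541 = 11.85332531 ≈ 11.8533.

11.8533
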